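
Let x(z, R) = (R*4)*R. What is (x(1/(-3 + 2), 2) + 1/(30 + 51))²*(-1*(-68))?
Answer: 114390212/6561 ≈ 17435.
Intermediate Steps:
x(z, R) = 4*R² (x(z, R) = (4*R)*R = 4*R²)
(x(1/(-3 + 2), 2) + 1/(30 + 51))²*(-1*(-68)) = (4*2² + 1/(30 + 51))²*(-1*(-68)) = (4*4 + 1/81)²*68 = (16 + 1/81)²*68 = (1297/81)²*68 = (1682209/6561)*68 = 114390212/6561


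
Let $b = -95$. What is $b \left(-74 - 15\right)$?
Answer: $8455$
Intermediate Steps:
$b \left(-74 - 15\right) = - 95 \left(-74 - 15\right) = \left(-95\right) \left(-89\right) = 8455$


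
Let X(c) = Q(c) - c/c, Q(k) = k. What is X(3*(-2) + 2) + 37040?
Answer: 37035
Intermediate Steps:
X(c) = -1 + c (X(c) = c - c/c = c - 1*1 = c - 1 = -1 + c)
X(3*(-2) + 2) + 37040 = (-1 + (3*(-2) + 2)) + 37040 = (-1 + (-6 + 2)) + 37040 = (-1 - 4) + 37040 = -5 + 37040 = 37035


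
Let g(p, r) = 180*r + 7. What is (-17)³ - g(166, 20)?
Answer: -8520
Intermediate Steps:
g(p, r) = 7 + 180*r
(-17)³ - g(166, 20) = (-17)³ - (7 + 180*20) = -4913 - (7 + 3600) = -4913 - 1*3607 = -4913 - 3607 = -8520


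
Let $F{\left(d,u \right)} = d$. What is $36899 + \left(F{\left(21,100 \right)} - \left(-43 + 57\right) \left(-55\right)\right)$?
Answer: $37690$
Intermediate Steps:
$36899 + \left(F{\left(21,100 \right)} - \left(-43 + 57\right) \left(-55\right)\right) = 36899 - \left(-21 + \left(-43 + 57\right) \left(-55\right)\right) = 36899 - \left(-21 + 14 \left(-55\right)\right) = 36899 + \left(21 - -770\right) = 36899 + \left(21 + 770\right) = 36899 + 791 = 37690$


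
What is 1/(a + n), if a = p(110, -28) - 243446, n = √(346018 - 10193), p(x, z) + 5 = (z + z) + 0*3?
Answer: -243507/59295323224 - 5*√13433/59295323224 ≈ -4.1165e-6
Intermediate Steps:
p(x, z) = -5 + 2*z (p(x, z) = -5 + ((z + z) + 0*3) = -5 + (2*z + 0) = -5 + 2*z)
n = 5*√13433 (n = √335825 = 5*√13433 ≈ 579.50)
a = -243507 (a = (-5 + 2*(-28)) - 243446 = (-5 - 56) - 243446 = -61 - 243446 = -243507)
1/(a + n) = 1/(-243507 + 5*√13433)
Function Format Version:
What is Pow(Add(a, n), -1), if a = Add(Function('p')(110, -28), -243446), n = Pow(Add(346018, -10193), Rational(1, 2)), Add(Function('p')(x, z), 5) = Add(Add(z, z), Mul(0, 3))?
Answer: Add(Rational(-243507, 59295323224), Mul(Rational(-5, 59295323224), Pow(13433, Rational(1, 2)))) ≈ -4.1165e-6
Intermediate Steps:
Function('p')(x, z) = Add(-5, Mul(2, z)) (Function('p')(x, z) = Add(-5, Add(Add(z, z), Mul(0, 3))) = Add(-5, Add(Mul(2, z), 0)) = Add(-5, Mul(2, z)))
n = Mul(5, Pow(13433, Rational(1, 2))) (n = Pow(335825, Rational(1, 2)) = Mul(5, Pow(13433, Rational(1, 2))) ≈ 579.50)
a = -243507 (a = Add(Add(-5, Mul(2, -28)), -243446) = Add(Add(-5, -56), -243446) = Add(-61, -243446) = -243507)
Pow(Add(a, n), -1) = Pow(Add(-243507, Mul(5, Pow(13433, Rational(1, 2)))), -1)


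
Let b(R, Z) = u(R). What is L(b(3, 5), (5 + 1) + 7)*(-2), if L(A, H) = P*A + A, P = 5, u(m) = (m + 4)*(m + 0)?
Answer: -252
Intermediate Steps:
u(m) = m*(4 + m) (u(m) = (4 + m)*m = m*(4 + m))
b(R, Z) = R*(4 + R)
L(A, H) = 6*A (L(A, H) = 5*A + A = 6*A)
L(b(3, 5), (5 + 1) + 7)*(-2) = (6*(3*(4 + 3)))*(-2) = (6*(3*7))*(-2) = (6*21)*(-2) = 126*(-2) = -252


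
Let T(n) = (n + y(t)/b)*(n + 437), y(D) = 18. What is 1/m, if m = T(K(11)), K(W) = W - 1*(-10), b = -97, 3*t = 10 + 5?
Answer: 97/924702 ≈ 0.00010490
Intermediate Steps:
t = 5 (t = (10 + 5)/3 = (1/3)*15 = 5)
K(W) = 10 + W (K(W) = W + 10 = 10 + W)
T(n) = (437 + n)*(-18/97 + n) (T(n) = (n + 18/(-97))*(n + 437) = (n + 18*(-1/97))*(437 + n) = (n - 18/97)*(437 + n) = (-18/97 + n)*(437 + n) = (437 + n)*(-18/97 + n))
m = 924702/97 (m = -7866/97 + (10 + 11)**2 + 42371*(10 + 11)/97 = -7866/97 + 21**2 + (42371/97)*21 = -7866/97 + 441 + 889791/97 = 924702/97 ≈ 9533.0)
1/m = 1/(924702/97) = 97/924702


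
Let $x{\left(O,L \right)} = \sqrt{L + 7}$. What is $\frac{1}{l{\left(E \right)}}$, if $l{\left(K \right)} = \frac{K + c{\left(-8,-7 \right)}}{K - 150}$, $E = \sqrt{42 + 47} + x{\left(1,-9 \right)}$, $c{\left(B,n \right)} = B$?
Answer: $\frac{-150 + \sqrt{89} + i \sqrt{2}}{-8 + \sqrt{89} + i \sqrt{2}} \approx -49.2 + 49.508 i$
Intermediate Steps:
$x{\left(O,L \right)} = \sqrt{7 + L}$
$E = \sqrt{89} + i \sqrt{2}$ ($E = \sqrt{42 + 47} + \sqrt{7 - 9} = \sqrt{89} + \sqrt{-2} = \sqrt{89} + i \sqrt{2} \approx 9.434 + 1.4142 i$)
$l{\left(K \right)} = \frac{-8 + K}{-150 + K}$ ($l{\left(K \right)} = \frac{K - 8}{K - 150} = \frac{-8 + K}{-150 + K}$)
$\frac{1}{l{\left(E \right)}} = \frac{1}{\frac{1}{-150 + \left(\sqrt{89} + i \sqrt{2}\right)} \left(-8 + \left(\sqrt{89} + i \sqrt{2}\right)\right)} = \frac{1}{\frac{1}{-150 + \sqrt{89} + i \sqrt{2}} \left(-8 + \sqrt{89} + i \sqrt{2}\right)} = \frac{-150 + \sqrt{89} + i \sqrt{2}}{-8 + \sqrt{89} + i \sqrt{2}}$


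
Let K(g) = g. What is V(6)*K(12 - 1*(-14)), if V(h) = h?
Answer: 156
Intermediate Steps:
V(6)*K(12 - 1*(-14)) = 6*(12 - 1*(-14)) = 6*(12 + 14) = 6*26 = 156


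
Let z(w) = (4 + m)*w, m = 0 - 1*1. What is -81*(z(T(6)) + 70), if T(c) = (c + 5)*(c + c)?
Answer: -37746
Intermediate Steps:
T(c) = 2*c*(5 + c) (T(c) = (5 + c)*(2*c) = 2*c*(5 + c))
m = -1 (m = 0 - 1 = -1)
z(w) = 3*w (z(w) = (4 - 1)*w = 3*w)
-81*(z(T(6)) + 70) = -81*(3*(2*6*(5 + 6)) + 70) = -81*(3*(2*6*11) + 70) = -81*(3*132 + 70) = -81*(396 + 70) = -81*466 = -37746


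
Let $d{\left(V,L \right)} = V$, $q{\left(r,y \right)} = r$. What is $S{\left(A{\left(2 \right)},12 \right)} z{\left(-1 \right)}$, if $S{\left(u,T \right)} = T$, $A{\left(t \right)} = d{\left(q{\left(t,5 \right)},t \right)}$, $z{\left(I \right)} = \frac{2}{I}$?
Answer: $-24$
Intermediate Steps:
$A{\left(t \right)} = t$
$S{\left(A{\left(2 \right)},12 \right)} z{\left(-1 \right)} = 12 \frac{2}{-1} = 12 \cdot 2 \left(-1\right) = 12 \left(-2\right) = -24$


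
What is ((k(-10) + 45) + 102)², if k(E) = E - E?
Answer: 21609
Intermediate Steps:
k(E) = 0
((k(-10) + 45) + 102)² = ((0 + 45) + 102)² = (45 + 102)² = 147² = 21609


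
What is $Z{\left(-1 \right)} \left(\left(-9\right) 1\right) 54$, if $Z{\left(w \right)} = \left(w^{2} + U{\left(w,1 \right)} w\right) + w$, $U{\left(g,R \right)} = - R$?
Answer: $-486$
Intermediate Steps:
$Z{\left(w \right)} = w^{2}$ ($Z{\left(w \right)} = \left(w^{2} + \left(-1\right) 1 w\right) + w = \left(w^{2} - w\right) + w = w^{2}$)
$Z{\left(-1 \right)} \left(\left(-9\right) 1\right) 54 = \left(-1\right)^{2} \left(\left(-9\right) 1\right) 54 = 1 \left(-9\right) 54 = \left(-9\right) 54 = -486$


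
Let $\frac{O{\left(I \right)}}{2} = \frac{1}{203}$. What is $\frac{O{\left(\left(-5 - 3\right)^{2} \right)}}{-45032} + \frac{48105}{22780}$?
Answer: $\frac{2748447622}{1301520493} \approx 2.1117$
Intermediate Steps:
$O{\left(I \right)} = \frac{2}{203}$
$\frac{O{\left(\left(-5 - 3\right)^{2} \right)}}{-45032} + \frac{48105}{22780} = \frac{2}{203 \left(-45032\right)} + \frac{48105}{22780} = \frac{2}{203} \left(- \frac{1}{45032}\right) + 48105 \cdot \frac{1}{22780} = - \frac{1}{4570748} + \frac{9621}{4556} = \frac{2748447622}{1301520493}$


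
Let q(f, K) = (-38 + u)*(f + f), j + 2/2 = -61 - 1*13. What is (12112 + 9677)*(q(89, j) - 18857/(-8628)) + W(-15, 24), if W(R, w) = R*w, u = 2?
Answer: -401422447881/2876 ≈ -1.3958e+8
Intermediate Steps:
j = -75 (j = -1 + (-61 - 1*13) = -1 + (-61 - 13) = -1 - 74 = -75)
q(f, K) = -72*f (q(f, K) = (-38 + 2)*(f + f) = -72*f)
(12112 + 9677)*(q(89, j) - 18857/(-8628)) + W(-15, 24) = (12112 + 9677)*(-72*89 - 18857/(-8628)) - 15*24 = 21789*(-6408 - 18857*(-1/8628)) - 360 = 21789*(-6408 + 18857/8628) - 360 = 21789*(-55269367/8628) - 360 = -401421412521/2876 - 360 = -401422447881/2876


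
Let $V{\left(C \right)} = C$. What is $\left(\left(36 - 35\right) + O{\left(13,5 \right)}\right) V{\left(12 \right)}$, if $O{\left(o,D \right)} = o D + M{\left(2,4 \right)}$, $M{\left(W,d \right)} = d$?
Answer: $840$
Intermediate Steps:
$O{\left(o,D \right)} = 4 + D o$ ($O{\left(o,D \right)} = o D + 4 = D o + 4 = 4 + D o$)
$\left(\left(36 - 35\right) + O{\left(13,5 \right)}\right) V{\left(12 \right)} = \left(\left(36 - 35\right) + \left(4 + 5 \cdot 13\right)\right) 12 = \left(1 + \left(4 + 65\right)\right) 12 = \left(1 + 69\right) 12 = 70 \cdot 12 = 840$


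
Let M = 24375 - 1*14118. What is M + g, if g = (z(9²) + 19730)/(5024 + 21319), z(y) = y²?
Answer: 270226442/26343 ≈ 10258.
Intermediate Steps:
M = 10257 (M = 24375 - 14118 = 10257)
g = 26291/26343 (g = ((9²)² + 19730)/(5024 + 21319) = (81² + 19730)/26343 = (6561 + 19730)*(1/26343) = 26291*(1/26343) = 26291/26343 ≈ 0.99803)
M + g = 10257 + 26291/26343 = 270226442/26343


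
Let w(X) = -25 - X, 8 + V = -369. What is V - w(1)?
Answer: -351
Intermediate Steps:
V = -377 (V = -8 - 369 = -377)
V - w(1) = -377 - (-25 - 1*1) = -377 - (-25 - 1) = -377 - 1*(-26) = -377 + 26 = -351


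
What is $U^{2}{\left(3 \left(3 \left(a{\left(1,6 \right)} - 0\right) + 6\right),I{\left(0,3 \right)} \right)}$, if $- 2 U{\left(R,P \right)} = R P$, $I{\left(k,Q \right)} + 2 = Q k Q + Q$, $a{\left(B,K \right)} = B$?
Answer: $\frac{729}{4} \approx 182.25$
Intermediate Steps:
$I{\left(k,Q \right)} = -2 + Q + k Q^{2}$ ($I{\left(k,Q \right)} = -2 + \left(Q k Q + Q\right) = -2 + \left(k Q^{2} + Q\right) = -2 + \left(Q + k Q^{2}\right) = -2 + Q + k Q^{2}$)
$U{\left(R,P \right)} = - \frac{P R}{2}$ ($U{\left(R,P \right)} = - \frac{R P}{2} = - \frac{P R}{2}$)
$U^{2}{\left(3 \left(3 \left(a{\left(1,6 \right)} - 0\right) + 6\right),I{\left(0,3 \right)} \right)} = \left(- \frac{\left(-2 + 3 + 0 \cdot 3^{2}\right) 3 \left(3 \left(1 - 0\right) + 6\right)}{2}\right)^{2} = \left(- \frac{\left(-2 + 3 + 0 \cdot 9\right) 3 \left(3 \left(1 + 0\right) + 6\right)}{2}\right)^{2} = \left(- \frac{\left(-2 + 3 + 0\right) 3 \left(3 \cdot 1 + 6\right)}{2}\right)^{2} = \left(\left(- \frac{1}{2}\right) 1 \cdot 3 \left(3 + 6\right)\right)^{2} = \left(\left(- \frac{1}{2}\right) 1 \cdot 3 \cdot 9\right)^{2} = \left(\left(- \frac{1}{2}\right) 1 \cdot 27\right)^{2} = \left(- \frac{27}{2}\right)^{2} = \frac{729}{4}$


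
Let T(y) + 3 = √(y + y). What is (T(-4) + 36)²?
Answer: 1081 + 132*I*√2 ≈ 1081.0 + 186.68*I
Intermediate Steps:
T(y) = -3 + √2*√y (T(y) = -3 + √(y + y) = -3 + √(2*y) = -3 + √2*√y)
(T(-4) + 36)² = ((-3 + √2*√(-4)) + 36)² = ((-3 + √2*(2*I)) + 36)² = ((-3 + 2*I*√2) + 36)² = (33 + 2*I*√2)²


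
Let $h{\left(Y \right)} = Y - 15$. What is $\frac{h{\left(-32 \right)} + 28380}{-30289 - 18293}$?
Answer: $- \frac{28333}{48582} \approx -0.5832$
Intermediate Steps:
$h{\left(Y \right)} = -15 + Y$ ($h{\left(Y \right)} = Y - 15 = -15 + Y$)
$\frac{h{\left(-32 \right)} + 28380}{-30289 - 18293} = \frac{\left(-15 - 32\right) + 28380}{-30289 - 18293} = \frac{-47 + 28380}{-48582} = 28333 \left(- \frac{1}{48582}\right) = - \frac{28333}{48582}$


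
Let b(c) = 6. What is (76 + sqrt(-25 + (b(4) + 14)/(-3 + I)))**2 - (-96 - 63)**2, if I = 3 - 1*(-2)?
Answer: -19520 + 152*I*sqrt(15) ≈ -19520.0 + 588.69*I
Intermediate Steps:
I = 5 (I = 3 + 2 = 5)
(76 + sqrt(-25 + (b(4) + 14)/(-3 + I)))**2 - (-96 - 63)**2 = (76 + sqrt(-25 + (6 + 14)/(-3 + 5)))**2 - (-96 - 63)**2 = (76 + sqrt(-25 + 20/2))**2 - 1*(-159)**2 = (76 + sqrt(-25 + 20*(1/2)))**2 - 1*25281 = (76 + sqrt(-25 + 10))**2 - 25281 = (76 + sqrt(-15))**2 - 25281 = (76 + I*sqrt(15))**2 - 25281 = -25281 + (76 + I*sqrt(15))**2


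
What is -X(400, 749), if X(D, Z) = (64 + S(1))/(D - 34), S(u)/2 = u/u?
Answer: -11/61 ≈ -0.18033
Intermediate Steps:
S(u) = 2 (S(u) = 2*(u/u) = 2*1 = 2)
X(D, Z) = 66/(-34 + D) (X(D, Z) = (64 + 2)/(D - 34) = 66/(-34 + D))
-X(400, 749) = -66/(-34 + 400) = -66/366 = -1*11/61 = -11/61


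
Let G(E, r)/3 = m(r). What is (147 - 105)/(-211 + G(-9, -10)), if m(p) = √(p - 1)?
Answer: -4431/22310 - 63*I*√11/22310 ≈ -0.19861 - 0.0093656*I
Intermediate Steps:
m(p) = √(-1 + p)
G(E, r) = 3*√(-1 + r)
(147 - 105)/(-211 + G(-9, -10)) = (147 - 105)/(-211 + 3*√(-1 - 10)) = 42/(-211 + 3*√(-11)) = 42/(-211 + 3*(I*√11)) = 42/(-211 + 3*I*√11)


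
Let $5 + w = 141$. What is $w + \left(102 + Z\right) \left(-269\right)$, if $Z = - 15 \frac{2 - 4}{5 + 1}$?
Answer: $-28647$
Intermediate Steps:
$w = 136$ ($w = -5 + 141 = 136$)
$Z = 5$ ($Z = - 15 \left(- \frac{2}{6}\right) = - 15 \left(\left(-2\right) \frac{1}{6}\right) = \left(-15\right) \left(- \frac{1}{3}\right) = 5$)
$w + \left(102 + Z\right) \left(-269\right) = 136 + \left(102 + 5\right) \left(-269\right) = 136 + 107 \left(-269\right) = 136 - 28783 = -28647$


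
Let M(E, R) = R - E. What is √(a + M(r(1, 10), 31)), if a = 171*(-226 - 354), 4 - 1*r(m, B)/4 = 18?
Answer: I*√99093 ≈ 314.79*I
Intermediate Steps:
r(m, B) = -56 (r(m, B) = 16 - 4*18 = 16 - 72 = -56)
a = -99180 (a = 171*(-580) = -99180)
√(a + M(r(1, 10), 31)) = √(-99180 + (31 - 1*(-56))) = √(-99180 + (31 + 56)) = √(-99180 + 87) = √(-99093) = I*√99093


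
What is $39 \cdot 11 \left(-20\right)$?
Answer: $-8580$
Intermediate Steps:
$39 \cdot 11 \left(-20\right) = 429 \left(-20\right) = -8580$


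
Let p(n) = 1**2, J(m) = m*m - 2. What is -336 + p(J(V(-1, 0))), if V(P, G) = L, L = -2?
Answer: -335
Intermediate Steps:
V(P, G) = -2
J(m) = -2 + m**2 (J(m) = m**2 - 2 = -2 + m**2)
p(n) = 1
-336 + p(J(V(-1, 0))) = -336 + 1 = -335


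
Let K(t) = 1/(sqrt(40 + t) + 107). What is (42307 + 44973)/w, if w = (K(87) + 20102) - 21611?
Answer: -1491160558480/25780788157 + 87280*sqrt(127)/25780788157 ≈ -57.840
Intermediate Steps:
K(t) = 1/(107 + sqrt(40 + t))
w = -1509 + 1/(107 + sqrt(127)) (w = (1/(107 + sqrt(40 + 87)) + 20102) - 21611 = (1/(107 + sqrt(127)) + 20102) - 21611 = (20102 + 1/(107 + sqrt(127))) - 21611 = -1509 + 1/(107 + sqrt(127)) ≈ -1509.0)
(42307 + 44973)/w = (42307 + 44973)/(-17084791/11322 - sqrt(127)/11322) = 87280/(-17084791/11322 - sqrt(127)/11322)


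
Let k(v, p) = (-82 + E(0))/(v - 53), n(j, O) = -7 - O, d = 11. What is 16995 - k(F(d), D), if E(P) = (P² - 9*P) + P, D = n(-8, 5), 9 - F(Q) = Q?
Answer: 934643/55 ≈ 16994.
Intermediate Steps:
F(Q) = 9 - Q
D = -12 (D = -7 - 1*5 = -7 - 5 = -12)
E(P) = P² - 8*P
k(v, p) = -82/(-53 + v) (k(v, p) = (-82 + 0*(-8 + 0))/(v - 53) = (-82 + 0*(-8))/(-53 + v) = (-82 + 0)/(-53 + v) = -82/(-53 + v))
16995 - k(F(d), D) = 16995 - (-82)/(-53 + (9 - 1*11)) = 16995 - (-82)/(-53 + (9 - 11)) = 16995 - (-82)/(-53 - 2) = 16995 - (-82)/(-55) = 16995 - (-82)*(-1)/55 = 16995 - 1*82/55 = 16995 - 82/55 = 934643/55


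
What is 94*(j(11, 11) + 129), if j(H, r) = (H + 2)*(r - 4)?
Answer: 20680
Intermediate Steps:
j(H, r) = (-4 + r)*(2 + H) (j(H, r) = (2 + H)*(-4 + r) = (-4 + r)*(2 + H))
94*(j(11, 11) + 129) = 94*((-8 - 4*11 + 2*11 + 11*11) + 129) = 94*((-8 - 44 + 22 + 121) + 129) = 94*(91 + 129) = 94*220 = 20680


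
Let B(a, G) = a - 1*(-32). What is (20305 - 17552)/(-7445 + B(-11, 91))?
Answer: -2753/7424 ≈ -0.37082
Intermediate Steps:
B(a, G) = 32 + a (B(a, G) = a + 32 = 32 + a)
(20305 - 17552)/(-7445 + B(-11, 91)) = (20305 - 17552)/(-7445 + (32 - 11)) = 2753/(-7445 + 21) = 2753/(-7424) = 2753*(-1/7424) = -2753/7424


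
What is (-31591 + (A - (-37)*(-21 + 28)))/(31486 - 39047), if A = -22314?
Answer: 53646/7561 ≈ 7.0951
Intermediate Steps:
(-31591 + (A - (-37)*(-21 + 28)))/(31486 - 39047) = (-31591 + (-22314 - (-37)*(-21 + 28)))/(31486 - 39047) = (-31591 + (-22314 - (-37)*7))/(-7561) = (-31591 + (-22314 - 1*(-259)))*(-1/7561) = (-31591 + (-22314 + 259))*(-1/7561) = (-31591 - 22055)*(-1/7561) = -53646*(-1/7561) = 53646/7561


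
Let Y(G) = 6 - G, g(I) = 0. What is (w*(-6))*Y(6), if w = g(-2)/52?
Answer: 0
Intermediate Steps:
w = 0 (w = 0/52 = 0*(1/52) = 0)
(w*(-6))*Y(6) = (0*(-6))*(6 - 1*6) = 0*(6 - 6) = 0*0 = 0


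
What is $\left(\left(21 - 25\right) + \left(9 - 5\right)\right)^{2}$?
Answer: $0$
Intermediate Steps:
$\left(\left(21 - 25\right) + \left(9 - 5\right)\right)^{2} = \left(\left(21 - 25\right) + 4\right)^{2} = \left(-4 + 4\right)^{2} = 0^{2} = 0$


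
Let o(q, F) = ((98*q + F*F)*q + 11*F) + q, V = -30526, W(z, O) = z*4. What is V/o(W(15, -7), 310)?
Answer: -15263/3061135 ≈ -0.0049861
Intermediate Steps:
W(z, O) = 4*z
o(q, F) = q + 11*F + q*(F² + 98*q) (o(q, F) = ((98*q + F²)*q + 11*F) + q = ((F² + 98*q)*q + 11*F) + q = (q*(F² + 98*q) + 11*F) + q = (11*F + q*(F² + 98*q)) + q = q + 11*F + q*(F² + 98*q))
V/o(W(15, -7), 310) = -30526/(4*15 + 11*310 + 98*(4*15)² + (4*15)*310²) = -30526/(60 + 3410 + 98*60² + 60*96100) = -30526/(60 + 3410 + 98*3600 + 5766000) = -30526/(60 + 3410 + 352800 + 5766000) = -30526/6122270 = -30526*1/6122270 = -15263/3061135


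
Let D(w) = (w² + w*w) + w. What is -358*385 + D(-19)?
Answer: -137127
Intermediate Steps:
D(w) = w + 2*w² (D(w) = (w² + w²) + w = 2*w² + w = w + 2*w²)
-358*385 + D(-19) = -358*385 - 19*(1 + 2*(-19)) = -137830 - 19*(1 - 38) = -137830 - 19*(-37) = -137830 + 703 = -137127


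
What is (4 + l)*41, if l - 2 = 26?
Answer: 1312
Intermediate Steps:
l = 28 (l = 2 + 26 = 28)
(4 + l)*41 = (4 + 28)*41 = 32*41 = 1312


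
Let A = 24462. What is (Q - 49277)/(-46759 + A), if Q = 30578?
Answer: 18699/22297 ≈ 0.83863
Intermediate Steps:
(Q - 49277)/(-46759 + A) = (30578 - 49277)/(-46759 + 24462) = -18699/(-22297) = -18699*(-1/22297) = 18699/22297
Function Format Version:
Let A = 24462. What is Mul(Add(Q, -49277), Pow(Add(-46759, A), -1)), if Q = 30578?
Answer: Rational(18699, 22297) ≈ 0.83863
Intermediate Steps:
Mul(Add(Q, -49277), Pow(Add(-46759, A), -1)) = Mul(Add(30578, -49277), Pow(Add(-46759, 24462), -1)) = Mul(-18699, Pow(-22297, -1)) = Mul(-18699, Rational(-1, 22297)) = Rational(18699, 22297)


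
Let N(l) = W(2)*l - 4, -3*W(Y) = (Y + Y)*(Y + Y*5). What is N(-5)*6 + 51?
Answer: 507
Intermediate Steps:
W(Y) = -4*Y**2 (W(Y) = -(Y + Y)*(Y + Y*5)/3 = -2*Y*(Y + 5*Y)/3 = -2*Y*6*Y/3 = -4*Y**2)
N(l) = -4 - 16*l (N(l) = (-4*2**2)*l - 4 = (-4*4)*l - 4 = -16*l - 4 = -4 - 16*l)
N(-5)*6 + 51 = (-4 - 16*(-5))*6 + 51 = (-4 + 80)*6 + 51 = 76*6 + 51 = 456 + 51 = 507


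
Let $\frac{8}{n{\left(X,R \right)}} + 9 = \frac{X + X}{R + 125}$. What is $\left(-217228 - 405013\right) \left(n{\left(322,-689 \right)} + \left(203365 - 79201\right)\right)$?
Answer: $- \frac{55240500095736}{715} \approx -7.7259 \cdot 10^{10}$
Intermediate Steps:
$n{\left(X,R \right)} = \frac{8}{-9 + \frac{2 X}{125 + R}}$ ($n{\left(X,R \right)} = \frac{8}{-9 + \frac{X + X}{R + 125}} = \frac{8}{-9 + \frac{2 X}{125 + R}}$)
$\left(-217228 - 405013\right) \left(n{\left(322,-689 \right)} + \left(203365 - 79201\right)\right) = \left(-217228 - 405013\right) \left(\frac{8 \left(-125 - -689\right)}{1125 - 644 + 9 \left(-689\right)} + \left(203365 - 79201\right)\right) = - 622241 \left(\frac{8 \left(-125 + 689\right)}{1125 - 644 - 6201} + 124164\right) = - 622241 \left(8 \frac{1}{-5720} \cdot 564 + 124164\right) = - 622241 \left(8 \left(- \frac{1}{5720}\right) 564 + 124164\right) = - 622241 \left(- \frac{564}{715} + 124164\right) = \left(-622241\right) \frac{88776696}{715} = - \frac{55240500095736}{715}$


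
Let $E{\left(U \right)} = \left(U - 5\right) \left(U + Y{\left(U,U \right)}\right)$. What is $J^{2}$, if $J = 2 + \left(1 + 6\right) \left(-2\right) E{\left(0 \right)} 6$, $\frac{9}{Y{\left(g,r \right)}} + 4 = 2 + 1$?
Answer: $14273284$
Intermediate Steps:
$Y{\left(g,r \right)} = -9$ ($Y{\left(g,r \right)} = \frac{9}{-4 + \left(2 + 1\right)} = \frac{9}{-4 + 3} = \frac{9}{-1} = 9 \left(-1\right) = -9$)
$E{\left(U \right)} = \left(-9 + U\right) \left(-5 + U\right)$ ($E{\left(U \right)} = \left(U - 5\right) \left(U - 9\right) = \left(-5 + U\right) \left(-9 + U\right) = \left(-9 + U\right) \left(-5 + U\right)$)
$J = -3778$ ($J = 2 + \left(1 + 6\right) \left(-2\right) \left(45 + 0^{2} - 0\right) 6 = 2 + 7 \left(-2\right) \left(45 + 0 + 0\right) 6 = 2 + \left(-14\right) 45 \cdot 6 = 2 - 3780 = -3778$)
$J^{2} = \left(-3778\right)^{2} = 14273284$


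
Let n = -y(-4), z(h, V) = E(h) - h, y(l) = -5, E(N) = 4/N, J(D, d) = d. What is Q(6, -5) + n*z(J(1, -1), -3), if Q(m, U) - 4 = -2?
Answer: -13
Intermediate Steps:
Q(m, U) = 2 (Q(m, U) = 4 - 2 = 2)
z(h, V) = -h + 4/h (z(h, V) = 4/h - h = -h + 4/h)
n = 5 (n = -1*(-5) = 5)
Q(6, -5) + n*z(J(1, -1), -3) = 2 + 5*(-1*(-1) + 4/(-1)) = 2 + 5*(1 + 4*(-1)) = 2 + 5*(1 - 4) = 2 + 5*(-3) = 2 - 15 = -13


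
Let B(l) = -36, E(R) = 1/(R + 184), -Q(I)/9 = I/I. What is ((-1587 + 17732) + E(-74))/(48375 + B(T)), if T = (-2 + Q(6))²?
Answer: 1775951/5317290 ≈ 0.33400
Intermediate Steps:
Q(I) = -9 (Q(I) = -9*I/I = -9*1 = -9)
T = 121 (T = (-2 - 9)² = (-11)² = 121)
E(R) = 1/(184 + R)
((-1587 + 17732) + E(-74))/(48375 + B(T)) = ((-1587 + 17732) + 1/(184 - 74))/(48375 - 36) = (16145 + 1/110)/48339 = (16145 + 1/110)*(1/48339) = (1775951/110)*(1/48339) = 1775951/5317290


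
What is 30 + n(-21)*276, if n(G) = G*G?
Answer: 121746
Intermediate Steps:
n(G) = G²
30 + n(-21)*276 = 30 + (-21)²*276 = 30 + 441*276 = 30 + 121716 = 121746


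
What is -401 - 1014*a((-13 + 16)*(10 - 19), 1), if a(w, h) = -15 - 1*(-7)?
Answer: 7711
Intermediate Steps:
a(w, h) = -8 (a(w, h) = -15 + 7 = -8)
-401 - 1014*a((-13 + 16)*(10 - 19), 1) = -401 - 1014*(-8) = -401 + 8112 = 7711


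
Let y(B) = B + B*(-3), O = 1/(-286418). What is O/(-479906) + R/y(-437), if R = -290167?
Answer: -19942266308004681/60067274201396 ≈ -332.00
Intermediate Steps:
O = -1/286418 ≈ -3.4914e-6
y(B) = -2*B (y(B) = B - 3*B = -2*B)
O/(-479906) + R/y(-437) = -1/286418/(-479906) - 290167/((-2*(-437))) = -1/286418*(-1/479906) - 290167/874 = 1/137453716708 - 290167*1/874 = 1/137453716708 - 290167/874 = -19942266308004681/60067274201396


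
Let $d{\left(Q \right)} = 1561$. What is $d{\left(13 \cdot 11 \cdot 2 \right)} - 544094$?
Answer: $-542533$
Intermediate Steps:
$d{\left(13 \cdot 11 \cdot 2 \right)} - 544094 = 1561 - 544094 = -542533$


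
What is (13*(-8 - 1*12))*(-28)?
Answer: 7280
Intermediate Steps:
(13*(-8 - 1*12))*(-28) = (13*(-8 - 12))*(-28) = (13*(-20))*(-28) = -260*(-28) = 7280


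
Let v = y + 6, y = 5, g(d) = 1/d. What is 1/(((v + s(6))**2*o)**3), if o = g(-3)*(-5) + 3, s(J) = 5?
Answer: 27/46036680704 ≈ 5.8649e-10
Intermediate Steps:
g(d) = 1/d
v = 11 (v = 5 + 6 = 11)
o = 14/3 (o = -5/(-3) + 3 = -1/3*(-5) + 3 = 5/3 + 3 = 14/3 ≈ 4.6667)
1/(((v + s(6))**2*o)**3) = 1/(((11 + 5)**2*(14/3))**3) = 1/((16**2*(14/3))**3) = 1/((256*(14/3))**3) = 1/((3584/3)**3) = 1/(46036680704/27) = 27/46036680704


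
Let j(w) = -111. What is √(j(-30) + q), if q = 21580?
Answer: √21469 ≈ 146.52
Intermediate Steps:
√(j(-30) + q) = √(-111 + 21580) = √21469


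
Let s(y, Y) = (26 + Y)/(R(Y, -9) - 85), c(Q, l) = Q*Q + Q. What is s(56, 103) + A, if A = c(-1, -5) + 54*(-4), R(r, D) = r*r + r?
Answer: -2295303/10627 ≈ -215.99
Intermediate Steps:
R(r, D) = r + r**2 (R(r, D) = r**2 + r = r + r**2)
c(Q, l) = Q + Q**2 (c(Q, l) = Q**2 + Q = Q + Q**2)
s(y, Y) = (26 + Y)/(-85 + Y*(1 + Y)) (s(y, Y) = (26 + Y)/(Y*(1 + Y) - 85) = (26 + Y)/(-85 + Y*(1 + Y)))
A = -216 (A = -(1 - 1) + 54*(-4) = -1*0 - 216 = 0 - 216 = -216)
s(56, 103) + A = (26 + 103)/(-85 + 103*(1 + 103)) - 216 = 129/(-85 + 103*104) - 216 = 129/(-85 + 10712) - 216 = 129/10627 - 216 = -2295303/10627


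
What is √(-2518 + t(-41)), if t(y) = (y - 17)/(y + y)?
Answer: I*√4231569/41 ≈ 50.173*I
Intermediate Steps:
t(y) = (-17 + y)/(2*y) (t(y) = (-17 + y)/((2*y)) = (-17 + y)*(1/(2*y)) = (-17 + y)/(2*y))
√(-2518 + t(-41)) = √(-2518 + (½)*(-17 - 41)/(-41)) = √(-2518 + (½)*(-1/41)*(-58)) = √(-2518 + 29/41) = √(-103209/41) = I*√4231569/41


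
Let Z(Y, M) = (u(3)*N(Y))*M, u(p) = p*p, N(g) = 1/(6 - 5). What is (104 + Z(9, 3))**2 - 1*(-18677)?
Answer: 35838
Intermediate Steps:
N(g) = 1 (N(g) = 1/1 = 1)
u(p) = p**2
Z(Y, M) = 9*M (Z(Y, M) = (3**2*1)*M = (9*1)*M = 9*M)
(104 + Z(9, 3))**2 - 1*(-18677) = (104 + 9*3)**2 - 1*(-18677) = (104 + 27)**2 + 18677 = 131**2 + 18677 = 17161 + 18677 = 35838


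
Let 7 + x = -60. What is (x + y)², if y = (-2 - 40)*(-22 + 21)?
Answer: 625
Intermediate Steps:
x = -67 (x = -7 - 60 = -67)
y = 42 (y = -42*(-1) = 42)
(x + y)² = (-67 + 42)² = (-25)² = 625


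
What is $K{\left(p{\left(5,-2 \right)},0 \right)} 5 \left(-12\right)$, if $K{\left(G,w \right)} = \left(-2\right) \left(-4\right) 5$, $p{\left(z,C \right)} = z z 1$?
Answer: $-2400$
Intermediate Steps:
$p{\left(z,C \right)} = z^{2}$ ($p{\left(z,C \right)} = z^{2} \cdot 1 = z^{2}$)
$K{\left(G,w \right)} = 40$ ($K{\left(G,w \right)} = 8 \cdot 5 = 40$)
$K{\left(p{\left(5,-2 \right)},0 \right)} 5 \left(-12\right) = 40 \cdot 5 \left(-12\right) = 200 \left(-12\right) = -2400$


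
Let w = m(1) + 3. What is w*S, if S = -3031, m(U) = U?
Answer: -12124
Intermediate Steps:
w = 4 (w = 1 + 3 = 4)
w*S = 4*(-3031) = -12124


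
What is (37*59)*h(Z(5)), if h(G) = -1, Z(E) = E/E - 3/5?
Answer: -2183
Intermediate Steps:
Z(E) = ⅖ (Z(E) = 1 - 3*⅕ = 1 - ⅗ = ⅖)
(37*59)*h(Z(5)) = (37*59)*(-1) = 2183*(-1) = -2183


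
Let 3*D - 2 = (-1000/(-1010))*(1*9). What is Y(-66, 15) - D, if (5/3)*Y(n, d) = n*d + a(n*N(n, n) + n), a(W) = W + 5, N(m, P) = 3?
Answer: -1140851/1515 ≈ -753.04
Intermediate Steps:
a(W) = 5 + W
Y(n, d) = 3 + 12*n/5 + 3*d*n/5 (Y(n, d) = 3*(n*d + (5 + (n*3 + n)))/5 = 3*(d*n + (5 + (3*n + n)))/5 = 3*(d*n + (5 + 4*n))/5 = 3*(5 + 4*n + d*n)/5 = 3 + 12*n/5 + 3*d*n/5)
D = 1102/303 (D = 2/3 + ((-1000/(-1010))*(1*9))/3 = 2/3 + (-1000*(-1/1010)*9)/3 = 2/3 + ((100/101)*9)/3 = 2/3 + (1/3)*(900/101) = 2/3 + 300/101 = 1102/303 ≈ 3.6370)
Y(-66, 15) - D = (3 + (12/5)*(-66) + (3/5)*15*(-66)) - 1*1102/303 = (3 - 792/5 - 594) - 1102/303 = -3747/5 - 1102/303 = -1140851/1515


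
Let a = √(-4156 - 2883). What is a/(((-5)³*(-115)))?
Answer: I*√7039/14375 ≈ 0.0058364*I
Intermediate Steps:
a = I*√7039 (a = √(-7039) = I*√7039 ≈ 83.899*I)
a/(((-5)³*(-115))) = (I*√7039)/(((-5)³*(-115))) = (I*√7039)/((-125*(-115))) = (I*√7039)/14375 = (I*√7039)*(1/14375) = I*√7039/14375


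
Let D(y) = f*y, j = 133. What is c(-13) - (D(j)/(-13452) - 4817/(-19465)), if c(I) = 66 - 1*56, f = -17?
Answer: 132085429/13781220 ≈ 9.5845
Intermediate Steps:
D(y) = -17*y
c(I) = 10 (c(I) = 66 - 56 = 10)
c(-13) - (D(j)/(-13452) - 4817/(-19465)) = 10 - (-17*133/(-13452) - 4817/(-19465)) = 10 - (-2261*(-1/13452) - 4817*(-1/19465)) = 10 - (119/708 + 4817/19465) = 10 - 1*5726771/13781220 = 10 - 5726771/13781220 = 132085429/13781220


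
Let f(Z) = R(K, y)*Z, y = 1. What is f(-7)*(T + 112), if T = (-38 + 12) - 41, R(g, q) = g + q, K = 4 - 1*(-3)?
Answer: -2520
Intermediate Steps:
K = 7 (K = 4 + 3 = 7)
f(Z) = 8*Z (f(Z) = (7 + 1)*Z = 8*Z)
T = -67 (T = -26 - 41 = -67)
f(-7)*(T + 112) = (8*(-7))*(-67 + 112) = -56*45 = -2520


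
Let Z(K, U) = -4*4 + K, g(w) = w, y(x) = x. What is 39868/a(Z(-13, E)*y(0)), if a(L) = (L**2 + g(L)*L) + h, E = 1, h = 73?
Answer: 39868/73 ≈ 546.14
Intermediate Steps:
Z(K, U) = -16 + K
a(L) = 73 + 2*L**2 (a(L) = (L**2 + L*L) + 73 = (L**2 + L**2) + 73 = 2*L**2 + 73 = 73 + 2*L**2)
39868/a(Z(-13, E)*y(0)) = 39868/(73 + 2*((-16 - 13)*0)**2) = 39868/(73 + 2*(-29*0)**2) = 39868/(73 + 2*0**2) = 39868/(73 + 2*0) = 39868/(73 + 0) = 39868/73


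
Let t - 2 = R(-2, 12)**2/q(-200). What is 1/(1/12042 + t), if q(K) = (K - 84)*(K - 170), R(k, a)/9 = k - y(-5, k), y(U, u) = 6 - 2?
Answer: 79085835/160372892 ≈ 0.49314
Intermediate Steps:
y(U, u) = 4
R(k, a) = -36 + 9*k (R(k, a) = 9*(k - 1*4) = 9*(k - 4) = 9*(-4 + k) = -36 + 9*k)
q(K) = (-170 + K)*(-84 + K) (q(K) = (-84 + K)*(-170 + K) = (-170 + K)*(-84 + K))
t = 53269/26270 (t = 2 + (-36 + 9*(-2))**2/(14280 + (-200)**2 - 254*(-200)) = 2 + (-36 - 18)**2/(14280 + 40000 + 50800) = 2 + (-54)**2/105080 = 2 + 2916*(1/105080) = 2 + 729/26270 = 53269/26270 ≈ 2.0278)
1/(1/12042 + t) = 1/(1/12042 + 53269/26270) = 1/(160372892/79085835) = 79085835/160372892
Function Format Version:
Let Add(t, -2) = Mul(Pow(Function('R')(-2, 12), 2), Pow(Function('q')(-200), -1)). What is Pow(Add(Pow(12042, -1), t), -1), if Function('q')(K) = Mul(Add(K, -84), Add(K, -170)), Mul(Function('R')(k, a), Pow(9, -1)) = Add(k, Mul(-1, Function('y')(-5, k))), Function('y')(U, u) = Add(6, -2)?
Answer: Rational(79085835, 160372892) ≈ 0.49314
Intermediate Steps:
Function('y')(U, u) = 4
Function('R')(k, a) = Add(-36, Mul(9, k)) (Function('R')(k, a) = Mul(9, Add(k, Mul(-1, 4))) = Mul(9, Add(k, -4)) = Mul(9, Add(-4, k)) = Add(-36, Mul(9, k)))
Function('q')(K) = Mul(Add(-170, K), Add(-84, K)) (Function('q')(K) = Mul(Add(-84, K), Add(-170, K)) = Mul(Add(-170, K), Add(-84, K)))
t = Rational(53269, 26270) (t = Add(2, Mul(Pow(Add(-36, Mul(9, -2)), 2), Pow(Add(14280, Pow(-200, 2), Mul(-254, -200)), -1))) = Add(2, Mul(Pow(Add(-36, -18), 2), Pow(Add(14280, 40000, 50800), -1))) = Add(2, Mul(Pow(-54, 2), Pow(105080, -1))) = Add(2, Mul(2916, Rational(1, 105080))) = Add(2, Rational(729, 26270)) = Rational(53269, 26270) ≈ 2.0278)
Pow(Add(Pow(12042, -1), t), -1) = Pow(Add(Pow(12042, -1), Rational(53269, 26270)), -1) = Pow(Add(Rational(1, 12042), Rational(53269, 26270)), -1) = Pow(Rational(160372892, 79085835), -1) = Rational(79085835, 160372892)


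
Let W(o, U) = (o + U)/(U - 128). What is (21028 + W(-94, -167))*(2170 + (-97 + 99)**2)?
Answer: 13486454654/295 ≈ 4.5717e+7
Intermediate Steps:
W(o, U) = (U + o)/(-128 + U)
(21028 + W(-94, -167))*(2170 + (-97 + 99)**2) = (21028 + (-167 - 94)/(-128 - 167))*(2170 + (-97 + 99)**2) = (21028 - 261/(-295))*(2170 + 2**2) = (21028 - 1/295*(-261))*(2170 + 4) = (21028 + 261/295)*2174 = (6203521/295)*2174 = 13486454654/295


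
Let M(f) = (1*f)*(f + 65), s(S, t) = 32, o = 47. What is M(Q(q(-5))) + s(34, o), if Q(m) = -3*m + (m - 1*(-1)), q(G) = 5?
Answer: -472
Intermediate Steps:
Q(m) = 1 - 2*m (Q(m) = -3*m + (m + 1) = -3*m + (1 + m) = 1 - 2*m)
M(f) = f*(65 + f)
M(Q(q(-5))) + s(34, o) = (1 - 2*5)*(65 + (1 - 2*5)) + 32 = (1 - 10)*(65 + (1 - 10)) + 32 = -9*(65 - 9) + 32 = -9*56 + 32 = -504 + 32 = -472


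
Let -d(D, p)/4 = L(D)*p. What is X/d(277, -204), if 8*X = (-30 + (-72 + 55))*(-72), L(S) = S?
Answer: 141/75344 ≈ 0.0018714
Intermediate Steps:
d(D, p) = -4*D*p
X = 423 (X = ((-30 + (-72 + 55))*(-72))/8 = ((-30 - 17)*(-72))/8 = (-47*(-72))/8 = (⅛)*3384 = 423)
X/d(277, -204) = 423/((-4*277*(-204))) = 423/226032 = 423*(1/226032) = 141/75344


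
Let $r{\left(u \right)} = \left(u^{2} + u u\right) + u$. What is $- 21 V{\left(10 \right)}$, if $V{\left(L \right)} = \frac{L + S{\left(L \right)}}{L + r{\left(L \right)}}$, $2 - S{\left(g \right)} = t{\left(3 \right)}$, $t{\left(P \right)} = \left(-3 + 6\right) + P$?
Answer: $- \frac{63}{110} \approx -0.57273$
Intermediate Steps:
$t{\left(P \right)} = 3 + P$
$S{\left(g \right)} = -4$ ($S{\left(g \right)} = 2 - \left(3 + 3\right) = 2 - 6 = -4$)
$r{\left(u \right)} = u + 2 u^{2}$ ($r{\left(u \right)} = \left(u^{2} + u^{2}\right) + u = 2 u^{2} + u = u + 2 u^{2}$)
$V{\left(L \right)} = \frac{-4 + L}{L + L \left(1 + 2 L\right)}$ ($V{\left(L \right)} = \frac{L - 4}{L + L \left(1 + 2 L\right)} = \frac{-4 + L}{L + L \left(1 + 2 L\right)}$)
$- 21 V{\left(10 \right)} = - 21 \frac{-4 + 10}{2 \cdot 10 \left(1 + 10\right)} = - 21 \cdot \frac{1}{2} \cdot \frac{1}{10} \cdot \frac{1}{11} \cdot 6 = \left(-21\right) \frac{3}{110} = - \frac{63}{110}$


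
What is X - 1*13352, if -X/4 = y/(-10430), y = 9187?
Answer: -69612306/5215 ≈ -13348.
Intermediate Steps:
X = 18374/5215 (X = -36748/(-10430) = -36748*(-1)/10430 = -4*(-9187/10430) = 18374/5215 ≈ 3.5233)
X - 1*13352 = 18374/5215 - 1*13352 = 18374/5215 - 13352 = -69612306/5215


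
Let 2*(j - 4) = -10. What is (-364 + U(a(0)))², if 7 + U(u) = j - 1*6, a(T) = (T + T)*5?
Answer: 142884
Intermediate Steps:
j = -1 (j = 4 + (½)*(-10) = 4 - 5 = -1)
a(T) = 10*T (a(T) = (2*T)*5 = 10*T)
U(u) = -14 (U(u) = -7 + (-1 - 1*6) = -7 + (-1 - 6) = -7 - 7 = -14)
(-364 + U(a(0)))² = (-364 - 14)² = (-378)² = 142884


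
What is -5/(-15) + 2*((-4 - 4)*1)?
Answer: -47/3 ≈ -15.667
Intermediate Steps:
-5/(-15) + 2*((-4 - 4)*1) = -5*(-1/15) + 2*(-8*1) = ⅓ + 2*(-8) = ⅓ - 16 = -47/3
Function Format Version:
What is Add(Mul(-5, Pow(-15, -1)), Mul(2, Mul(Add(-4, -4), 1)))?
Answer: Rational(-47, 3) ≈ -15.667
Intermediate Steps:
Add(Mul(-5, Pow(-15, -1)), Mul(2, Mul(Add(-4, -4), 1))) = Add(Mul(-5, Rational(-1, 15)), Mul(2, Mul(-8, 1))) = Add(Rational(1, 3), Mul(2, -8)) = Add(Rational(1, 3), -16) = Rational(-47, 3)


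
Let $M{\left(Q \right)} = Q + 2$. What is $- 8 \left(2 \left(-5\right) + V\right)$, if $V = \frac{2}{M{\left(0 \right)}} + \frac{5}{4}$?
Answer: $62$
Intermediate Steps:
$M{\left(Q \right)} = 2 + Q$
$V = \frac{9}{4}$ ($V = \frac{2}{2 + 0} + \frac{5}{4} = \frac{2}{2} + 5 \cdot \frac{1}{4} = 2 \cdot \frac{1}{2} + \frac{5}{4} = 1 + \frac{5}{4} = \frac{9}{4} \approx 2.25$)
$- 8 \left(2 \left(-5\right) + V\right) = - 8 \left(2 \left(-5\right) + \frac{9}{4}\right) = - 8 \left(-10 + \frac{9}{4}\right) = \left(-8\right) \left(- \frac{31}{4}\right) = 62$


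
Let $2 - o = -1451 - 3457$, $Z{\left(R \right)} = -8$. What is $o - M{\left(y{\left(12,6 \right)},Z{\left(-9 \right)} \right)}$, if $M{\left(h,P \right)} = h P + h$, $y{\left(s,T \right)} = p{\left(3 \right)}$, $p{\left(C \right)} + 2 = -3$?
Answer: $4875$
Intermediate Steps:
$p{\left(C \right)} = -5$ ($p{\left(C \right)} = -2 - 3 = -5$)
$y{\left(s,T \right)} = -5$
$o = 4910$ ($o = 2 - \left(-1451 - 3457\right) = 2 - -4908 = 2 + 4908 = 4910$)
$M{\left(h,P \right)} = h + P h$ ($M{\left(h,P \right)} = P h + h = h + P h$)
$o - M{\left(y{\left(12,6 \right)},Z{\left(-9 \right)} \right)} = 4910 - - 5 \left(1 - 8\right) = 4910 - \left(-5\right) \left(-7\right) = 4910 - 35 = 4875$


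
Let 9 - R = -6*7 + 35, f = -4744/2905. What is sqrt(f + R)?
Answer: 2*sqrt(30310770)/2905 ≈ 3.7904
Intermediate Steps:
f = -4744/2905 (f = -4744*1/2905 = -4744/2905 ≈ -1.6330)
R = 16 (R = 9 - (-6*7 + 35) = 9 - (-42 + 35) = 9 - 1*(-7) = 9 + 7 = 16)
sqrt(f + R) = sqrt(-4744/2905 + 16) = sqrt(41736/2905) = 2*sqrt(30310770)/2905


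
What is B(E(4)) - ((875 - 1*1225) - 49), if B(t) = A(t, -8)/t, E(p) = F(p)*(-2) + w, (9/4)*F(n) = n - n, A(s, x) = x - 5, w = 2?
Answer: 785/2 ≈ 392.50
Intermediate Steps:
A(s, x) = -5 + x
F(n) = 0 (F(n) = 4*(n - n)/9 = (4/9)*0 = 0)
E(p) = 2 (E(p) = 0*(-2) + 2 = 0 + 2 = 2)
B(t) = -13/t (B(t) = (-5 - 8)/t = -13/t)
B(E(4)) - ((875 - 1*1225) - 49) = -13/2 - ((875 - 1*1225) - 49) = -13*½ - ((875 - 1225) - 49) = -13/2 - (-350 - 49) = -13/2 - 1*(-399) = -13/2 + 399 = 785/2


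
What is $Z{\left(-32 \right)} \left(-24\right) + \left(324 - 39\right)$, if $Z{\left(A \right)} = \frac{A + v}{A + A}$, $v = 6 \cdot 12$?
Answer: $300$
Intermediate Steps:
$v = 72$
$Z{\left(A \right)} = \frac{72 + A}{2 A}$ ($Z{\left(A \right)} = \frac{A + 72}{A + A} = \frac{72 + A}{2 A}$)
$Z{\left(-32 \right)} \left(-24\right) + \left(324 - 39\right) = \frac{72 - 32}{2 \left(-32\right)} \left(-24\right) + \left(324 - 39\right) = \frac{1}{2} \left(- \frac{1}{32}\right) 40 \left(-24\right) + 285 = \left(- \frac{5}{8}\right) \left(-24\right) + 285 = 15 + 285 = 300$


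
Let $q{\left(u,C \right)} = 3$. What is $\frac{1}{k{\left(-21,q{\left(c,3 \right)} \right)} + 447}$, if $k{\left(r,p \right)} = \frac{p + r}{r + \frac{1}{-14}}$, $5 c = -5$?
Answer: $\frac{295}{132117} \approx 0.0022329$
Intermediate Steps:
$c = -1$ ($c = \frac{1}{5} \left(-5\right) = -1$)
$k{\left(r,p \right)} = \frac{p + r}{- \frac{1}{14} + r}$ ($k{\left(r,p \right)} = \frac{p + r}{r - \frac{1}{14}} = \frac{p + r}{- \frac{1}{14} + r}$)
$\frac{1}{k{\left(-21,q{\left(c,3 \right)} \right)} + 447} = \frac{1}{\frac{14 \left(3 - 21\right)}{-1 + 14 \left(-21\right)} + 447} = \frac{1}{14 \frac{1}{-1 - 294} \left(-18\right) + 447} = \frac{1}{14 \frac{1}{-295} \left(-18\right) + 447} = \frac{1}{14 \left(- \frac{1}{295}\right) \left(-18\right) + 447} = \frac{1}{\frac{252}{295} + 447} = \frac{1}{\frac{132117}{295}} = \frac{295}{132117}$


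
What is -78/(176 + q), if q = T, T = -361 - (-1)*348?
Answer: -78/163 ≈ -0.47853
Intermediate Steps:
T = -13 (T = -361 - 1*(-348) = -361 + 348 = -13)
q = -13
-78/(176 + q) = -78/(176 - 13) = -78/163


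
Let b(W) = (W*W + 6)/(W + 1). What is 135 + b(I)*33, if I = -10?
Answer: -761/3 ≈ -253.67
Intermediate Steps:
b(W) = (6 + W²)/(1 + W) (b(W) = (W² + 6)/(1 + W) = (6 + W²)/(1 + W))
135 + b(I)*33 = 135 + ((6 + (-10)²)/(1 - 10))*33 = 135 + ((6 + 100)/(-9))*33 = 135 - ⅑*106*33 = 135 - 106/9*33 = 135 - 1166/3 = -761/3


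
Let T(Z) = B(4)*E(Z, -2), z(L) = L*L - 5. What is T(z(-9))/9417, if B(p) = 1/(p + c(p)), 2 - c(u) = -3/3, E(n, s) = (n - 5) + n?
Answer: 7/3139 ≈ 0.0022300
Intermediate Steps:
E(n, s) = -5 + 2*n (E(n, s) = (-5 + n) + n = -5 + 2*n)
c(u) = 3 (c(u) = 2 - (-3)/3 = 2 - 1*(-1) = 2 + 1 = 3)
z(L) = -5 + L**2 (z(L) = L**2 - 5 = -5 + L**2)
B(p) = 1/(3 + p) (B(p) = 1/(p + 3) = 1/(3 + p))
T(Z) = -5/7 + 2*Z/7 (T(Z) = (-5 + 2*Z)/(3 + 4) = (-5 + 2*Z)/7 = -5/7 + 2*Z/7)
T(z(-9))/9417 = (-5/7 + 2*(-5 + (-9)**2)/7)/9417 = (-5/7 + 2*(-5 + 81)/7)*(1/9417) = (-5/7 + (2/7)*76)*(1/9417) = (-5/7 + 152/7)*(1/9417) = 21*(1/9417) = 7/3139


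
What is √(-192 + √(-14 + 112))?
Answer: √(-192 + 7*√2) ≈ 13.494*I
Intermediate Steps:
√(-192 + √(-14 + 112)) = √(-192 + √98) = √(-192 + 7*√2)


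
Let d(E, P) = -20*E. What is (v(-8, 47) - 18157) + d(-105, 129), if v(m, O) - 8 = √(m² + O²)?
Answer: -16049 + √2273 ≈ -16001.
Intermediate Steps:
v(m, O) = 8 + √(O² + m²) (v(m, O) = 8 + √(m² + O²) = 8 + √(O² + m²))
(v(-8, 47) - 18157) + d(-105, 129) = ((8 + √(47² + (-8)²)) - 18157) - 20*(-105) = ((8 + √(2209 + 64)) - 18157) + 2100 = ((8 + √2273) - 18157) + 2100 = (-18149 + √2273) + 2100 = -16049 + √2273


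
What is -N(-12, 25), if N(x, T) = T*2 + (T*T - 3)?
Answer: -672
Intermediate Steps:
N(x, T) = -3 + T² + 2*T (N(x, T) = 2*T + (T² - 3) = 2*T + (-3 + T²) = -3 + T² + 2*T)
-N(-12, 25) = -(-3 + 25² + 2*25) = -(-3 + 625 + 50) = -1*672 = -672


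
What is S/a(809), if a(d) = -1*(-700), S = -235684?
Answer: -58921/175 ≈ -336.69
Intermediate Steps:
a(d) = 700
S/a(809) = -235684/700 = -235684*1/700 = -58921/175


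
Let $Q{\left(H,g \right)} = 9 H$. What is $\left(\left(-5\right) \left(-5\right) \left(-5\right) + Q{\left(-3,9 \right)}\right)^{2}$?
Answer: $23104$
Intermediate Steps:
$\left(\left(-5\right) \left(-5\right) \left(-5\right) + Q{\left(-3,9 \right)}\right)^{2} = \left(\left(-5\right) \left(-5\right) \left(-5\right) + 9 \left(-3\right)\right)^{2} = \left(25 \left(-5\right) - 27\right)^{2} = \left(-125 - 27\right)^{2} = \left(-152\right)^{2} = 23104$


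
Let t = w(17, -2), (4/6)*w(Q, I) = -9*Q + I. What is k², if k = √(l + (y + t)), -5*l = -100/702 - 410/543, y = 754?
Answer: 66285641/127062 ≈ 521.68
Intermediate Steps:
w(Q, I) = -27*Q/2 + 3*I/2 (w(Q, I) = 3*(-9*Q + I)/2 = 3*(I - 9*Q)/2 = -27*Q/2 + 3*I/2)
t = -465/2 (t = -27/2*17 + (3/2)*(-2) = -459/2 - 3 = -465/2 ≈ -232.50)
l = 11404/63531 (l = -(-100/702 - 410/543)/5 = -(-100*1/702 - 410*1/543)/5 = -(-50/351 - 410/543)/5 = -⅕*(-57020/63531) = 11404/63531 ≈ 0.17950)
k = √935820679638/42354 (k = √(11404/63531 + (754 - 465/2)) = √(11404/63531 + 1043/2) = √(66285641/127062) = √935820679638/42354 ≈ 22.840)
k² = (√935820679638/42354)² = 66285641/127062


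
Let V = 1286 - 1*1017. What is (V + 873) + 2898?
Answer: 4040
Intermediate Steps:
V = 269 (V = 1286 - 1017 = 269)
(V + 873) + 2898 = (269 + 873) + 2898 = 1142 + 2898 = 4040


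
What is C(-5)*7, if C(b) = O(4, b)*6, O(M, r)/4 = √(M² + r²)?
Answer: 168*√41 ≈ 1075.7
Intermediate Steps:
O(M, r) = 4*√(M² + r²)
C(b) = 24*√(16 + b²) (C(b) = (4*√(4² + b²))*6 = (4*√(16 + b²))*6 = 24*√(16 + b²))
C(-5)*7 = (24*√(16 + (-5)²))*7 = (24*√(16 + 25))*7 = (24*√41)*7 = 168*√41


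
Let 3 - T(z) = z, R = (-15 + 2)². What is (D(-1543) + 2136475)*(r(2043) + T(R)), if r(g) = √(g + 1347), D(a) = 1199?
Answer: -354853884 + 2137674*√3390 ≈ -2.3039e+8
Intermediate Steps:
R = 169 (R = (-13)² = 169)
r(g) = √(1347 + g)
T(z) = 3 - z
(D(-1543) + 2136475)*(r(2043) + T(R)) = (1199 + 2136475)*(√(1347 + 2043) + (3 - 1*169)) = 2137674*(√3390 + (3 - 169)) = 2137674*(√3390 - 166) = 2137674*(-166 + √3390) = -354853884 + 2137674*√3390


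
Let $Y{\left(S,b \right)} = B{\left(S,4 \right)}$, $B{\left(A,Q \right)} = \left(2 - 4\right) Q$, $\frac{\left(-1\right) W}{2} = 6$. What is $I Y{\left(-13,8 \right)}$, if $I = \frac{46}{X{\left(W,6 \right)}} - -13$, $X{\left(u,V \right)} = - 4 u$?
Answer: $- \frac{335}{3} \approx -111.67$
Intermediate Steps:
$W = -12$ ($W = \left(-2\right) 6 = -12$)
$B{\left(A,Q \right)} = - 2 Q$
$Y{\left(S,b \right)} = -8$ ($Y{\left(S,b \right)} = \left(-2\right) 4 = -8$)
$I = \frac{335}{24}$ ($I = \frac{46}{\left(-4\right) \left(-12\right)} - -13 = \frac{46}{48} + 13 = 46 \cdot \frac{1}{48} + 13 = \frac{23}{24} + 13 = \frac{335}{24} \approx 13.958$)
$I Y{\left(-13,8 \right)} = \frac{335}{24} \left(-8\right) = - \frac{335}{3}$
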